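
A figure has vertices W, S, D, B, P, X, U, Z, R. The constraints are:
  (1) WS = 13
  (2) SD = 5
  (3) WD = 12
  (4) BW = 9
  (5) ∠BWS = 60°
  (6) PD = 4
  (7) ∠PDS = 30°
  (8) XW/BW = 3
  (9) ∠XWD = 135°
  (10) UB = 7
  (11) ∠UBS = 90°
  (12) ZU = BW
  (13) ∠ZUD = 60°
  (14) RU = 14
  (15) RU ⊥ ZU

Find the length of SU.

Step 1: By the law of cosines on triangle BWS: BS² = 9² + 13² − 2·9·13·cos(60°) = 133, so BS = √133.
Step 2: By the law of cosines on triangle SBU: SU² = √133² + 7² − 2·√133·7·cos(90°) = 182, so SU = √182.

Therefore, the length of SU = √182.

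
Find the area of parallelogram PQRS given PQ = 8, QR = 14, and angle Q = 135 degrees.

Area = a * b * sin(theta)
Area = 8 * 14 * sin(135 degrees)
Area = 112 * sqrt(2)/2
Area = 56*sqrt(2)

56*sqrt(2)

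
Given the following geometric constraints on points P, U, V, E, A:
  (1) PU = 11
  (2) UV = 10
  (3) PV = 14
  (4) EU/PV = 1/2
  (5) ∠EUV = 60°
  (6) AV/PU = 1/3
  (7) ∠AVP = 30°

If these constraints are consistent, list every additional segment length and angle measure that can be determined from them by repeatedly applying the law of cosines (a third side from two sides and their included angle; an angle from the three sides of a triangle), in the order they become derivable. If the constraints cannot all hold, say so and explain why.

The constraints are consistent. Derivable facts, in order:
After 1 step:
- PA ≈ 10.98
- VE = √79
- ∠PUV = 83.48°
- ∠PVU = 51.32°
- ∠UPV = 45.21°
After 2 steps:
- ∠APV = 9.61°
- ∠EVU = 43°
- ∠PAV = 140.39°
- ∠UEV = 77°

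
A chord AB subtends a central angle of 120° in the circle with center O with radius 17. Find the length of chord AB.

Chord = 2(17) sin(60°) = 17*sqrt(3)

17*sqrt(3)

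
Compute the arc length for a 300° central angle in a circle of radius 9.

Arc length = 2π(9)(5/6) = 15*pi

15*pi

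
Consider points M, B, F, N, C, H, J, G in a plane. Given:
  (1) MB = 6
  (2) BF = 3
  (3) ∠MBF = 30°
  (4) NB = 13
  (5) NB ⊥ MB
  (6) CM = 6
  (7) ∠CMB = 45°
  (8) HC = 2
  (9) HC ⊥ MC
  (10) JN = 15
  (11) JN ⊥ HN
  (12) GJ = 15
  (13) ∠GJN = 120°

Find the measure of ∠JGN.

Step 1: By the law of cosines on triangle GJN: GN² = 15² + 15² − 2·15·15·cos(120°) = 675, so GN = 15·√3.
Step 2: By the inverse law of cosines on triangle JGN: cos(∠JGN) = (15² + (15·√3)² − 15²) / (2·15·15·√3) = 675/779.42 = 0.866, so ∠JGN = 30°.

Therefore, the measure of angle ∠JGN = 30°.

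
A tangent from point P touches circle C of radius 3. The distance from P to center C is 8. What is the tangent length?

tangent = √(d² - r²) = √(8² - 3²) = √(64 - 9) = √55 = sqrt(55)

sqrt(55)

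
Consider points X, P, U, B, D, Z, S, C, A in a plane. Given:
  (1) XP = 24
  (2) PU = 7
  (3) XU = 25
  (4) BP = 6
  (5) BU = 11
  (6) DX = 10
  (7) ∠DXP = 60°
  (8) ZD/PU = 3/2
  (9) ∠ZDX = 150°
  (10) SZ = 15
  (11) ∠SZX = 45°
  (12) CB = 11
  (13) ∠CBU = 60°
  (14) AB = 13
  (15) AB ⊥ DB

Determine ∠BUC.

Step 1: By the law of cosines on triangle UBC: UC² = 11² + 11² − 2·11·11·cos(60°) = 121, so UC = 11.
Step 2: By the inverse law of cosines on triangle BUC: cos(∠BUC) = (11² + 11² − 11²) / (2·11·11) = 121/242 = 0.5, so ∠BUC = 60°.

Therefore, the measure of angle ∠BUC = 60°.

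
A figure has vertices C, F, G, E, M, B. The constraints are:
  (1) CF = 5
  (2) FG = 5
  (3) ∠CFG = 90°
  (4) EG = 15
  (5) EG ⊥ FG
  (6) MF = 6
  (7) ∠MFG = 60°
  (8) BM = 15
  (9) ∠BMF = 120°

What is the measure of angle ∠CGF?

Step 1: By the law of cosines on triangle GFC: GC² = 5² + 5² − 2·5·5·cos(90°) = 50, so GC = 5·√2.
Step 2: By the inverse law of cosines on triangle CGF: cos(∠CGF) = ((5·√2)² + 5² − 5²) / (2·5·√2·5) = 50/70.71 = 0.7071, so ∠CGF = 45°.

Therefore, the measure of angle ∠CGF = 45°.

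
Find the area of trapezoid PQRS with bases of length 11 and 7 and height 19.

Area of a trapezoid = (base1 + base2) * height / 2
Area = (11 + 7) * 19 / 2
Area = 18 * 19 / 2
Area = 342 / 2
Area = 171

171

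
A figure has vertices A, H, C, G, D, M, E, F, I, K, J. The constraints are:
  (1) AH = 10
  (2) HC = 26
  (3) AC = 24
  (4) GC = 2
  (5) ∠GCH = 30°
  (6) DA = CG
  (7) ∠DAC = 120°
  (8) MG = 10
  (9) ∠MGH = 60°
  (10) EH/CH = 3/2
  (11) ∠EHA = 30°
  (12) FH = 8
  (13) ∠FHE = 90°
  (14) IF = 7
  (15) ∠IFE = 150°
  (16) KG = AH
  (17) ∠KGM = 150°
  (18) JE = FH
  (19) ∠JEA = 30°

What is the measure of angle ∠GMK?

From the given relations: KG = AH = 10.
Step 1: By the law of cosines on triangle MGK: MK² = 10² + 10² − 2·10·10·cos(150°) = 373.21, so MK ≈ 19.32.
Step 2: By the inverse law of cosines on triangle GMK: cos(∠GMK) = (10² + 19.32² − 10²) / (2·10·19.32) = 373.21/386.37 = 0.9659, so ∠GMK = 15°.

Therefore, the measure of angle ∠GMK = 15°.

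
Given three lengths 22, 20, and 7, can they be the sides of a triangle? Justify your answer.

Yes.
The triangle inequality requires that the sum of any two sides exceeds the third.
Here 7 + 20 = 27 > 22, so the condition is met.

Yes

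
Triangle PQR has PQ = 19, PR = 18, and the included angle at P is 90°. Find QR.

The included angle is 90°, so the triangle is right-angled at P. The opposite side QR is the hypotenuse.
By the Pythagorean theorem: QR = sqrt(19^2 + 18^2) = sqrt(685) = sqrt(685).

sqrt(685)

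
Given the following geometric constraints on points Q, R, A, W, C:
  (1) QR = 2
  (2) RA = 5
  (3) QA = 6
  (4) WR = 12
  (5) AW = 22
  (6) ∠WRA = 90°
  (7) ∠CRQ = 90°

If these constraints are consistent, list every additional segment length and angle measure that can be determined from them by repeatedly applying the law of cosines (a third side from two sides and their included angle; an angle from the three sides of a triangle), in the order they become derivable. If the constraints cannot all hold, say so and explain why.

These constraints are not satisfiable: by the triangle inequality in triangle RAW, (2) RA = 5 and (4) WR = 12 force AW ≤ 5 + 12 = 17, but (5) says AW = 22. No planar figure meets all of them, so nothing further can be derived.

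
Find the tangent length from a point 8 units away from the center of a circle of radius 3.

tangent = √(d² - r²) = √(8² - 3²) = √(64 - 9) = √55 = sqrt(55)

sqrt(55)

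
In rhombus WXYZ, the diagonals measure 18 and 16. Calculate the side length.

Half-diagonals are 9 and 8. side = sqrt(9^2 + 8^2) = sqrt(145)

sqrt(145)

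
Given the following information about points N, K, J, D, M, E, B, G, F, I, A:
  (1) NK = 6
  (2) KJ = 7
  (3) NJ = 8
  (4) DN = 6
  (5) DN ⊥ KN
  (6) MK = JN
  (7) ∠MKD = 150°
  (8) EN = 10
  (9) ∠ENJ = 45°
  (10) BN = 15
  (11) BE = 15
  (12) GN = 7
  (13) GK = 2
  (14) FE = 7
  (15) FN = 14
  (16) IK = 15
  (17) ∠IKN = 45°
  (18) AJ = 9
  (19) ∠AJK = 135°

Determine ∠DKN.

Step 1: By the law of cosines on triangle KND: KD² = 6² + 6² − 2·6·6·cos(90°) = 72, so KD = 6·√2.
Step 2: By the inverse law of cosines on triangle DKN: cos(∠DKN) = ((6·√2)² + 6² − 6²) / (2·6·√2·6) = 72/101.82 = 0.7071, so ∠DKN = 45°.

Therefore, the measure of angle ∠DKN = 45°.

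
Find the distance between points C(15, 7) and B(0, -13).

The horizontal distance is |0 - 15| = 15 and the vertical distance is |-13 - 7| = 20.
By the Pythagorean theorem, d = sqrt(15^2 + 20^2) = sqrt(625) = 25.

25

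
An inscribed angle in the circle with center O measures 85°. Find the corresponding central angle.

By the inscribed angle theorem, the central angle is twice the inscribed angle.
Central angle = 2 × 85° = 170°

170°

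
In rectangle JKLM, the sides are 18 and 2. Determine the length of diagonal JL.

Using the Pythagorean theorem:
d² = 18² + 2² = 324 + 4 = 328
d = sqrt(328) = 2*sqrt(82)

2*sqrt(82)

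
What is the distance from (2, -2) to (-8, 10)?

The horizontal distance is |-8 - 2| = 10 and the vertical distance is |10 - -2| = 12.
By the Pythagorean theorem, d = sqrt(10^2 + 12^2) = sqrt(244) = 2*sqrt(61).

2*sqrt(61)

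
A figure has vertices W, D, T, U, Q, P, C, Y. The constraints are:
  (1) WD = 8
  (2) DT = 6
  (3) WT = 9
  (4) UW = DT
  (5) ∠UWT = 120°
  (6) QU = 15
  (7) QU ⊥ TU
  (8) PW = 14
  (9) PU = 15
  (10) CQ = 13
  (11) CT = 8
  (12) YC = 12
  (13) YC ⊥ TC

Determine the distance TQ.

From the given relations: UW = DT = 6.
Step 1: By the law of cosines on triangle UWT: UT² = 6² + 9² − 2·6·9·cos(120°) = 171, so UT = 3·√19.
Step 2: By the law of cosines on triangle TUQ: TQ² = (3·√19)² + 15² − 2·3·√19·15·cos(90°) = 396, so TQ = 6·√11.

Therefore, the length of TQ = 6·√11.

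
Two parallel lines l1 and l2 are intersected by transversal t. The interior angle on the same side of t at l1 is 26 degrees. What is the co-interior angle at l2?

Co-interior angles sum to 180: 180 - 26 = 154 degrees.

154 degrees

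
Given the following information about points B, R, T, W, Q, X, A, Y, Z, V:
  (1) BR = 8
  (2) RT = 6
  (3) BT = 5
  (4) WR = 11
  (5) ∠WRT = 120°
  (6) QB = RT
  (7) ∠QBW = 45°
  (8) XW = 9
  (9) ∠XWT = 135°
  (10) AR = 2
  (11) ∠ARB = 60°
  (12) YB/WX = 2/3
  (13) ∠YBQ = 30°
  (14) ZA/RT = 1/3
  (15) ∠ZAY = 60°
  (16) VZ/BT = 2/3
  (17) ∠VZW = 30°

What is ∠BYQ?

From the given relations: YB = 2/3·WX = 2/3·9 = 6; QB = RT = 6.
Step 1: By the law of cosines on triangle YBQ: YQ² = 6² + 6² − 2·6·6·cos(30°) = 9.65, so YQ ≈ 3.11.
Step 2: By the inverse law of cosines on triangle BYQ: cos(∠BYQ) = (6² + 3.11² − 6²) / (2·6·3.11) = 9.65/37.27 = 0.2588, so ∠BYQ = 75°.

Therefore, the measure of angle ∠BYQ = 75°.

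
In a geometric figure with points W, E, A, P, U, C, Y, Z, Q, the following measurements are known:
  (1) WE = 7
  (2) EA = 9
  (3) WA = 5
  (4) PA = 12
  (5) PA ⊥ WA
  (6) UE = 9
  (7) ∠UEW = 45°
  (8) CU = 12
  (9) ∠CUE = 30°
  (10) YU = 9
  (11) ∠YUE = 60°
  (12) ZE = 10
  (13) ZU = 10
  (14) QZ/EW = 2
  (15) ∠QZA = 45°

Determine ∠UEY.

Step 1: By the law of cosines on triangle EUY: EY² = 9² + 9² − 2·9·9·cos(60°) = 81, so EY = 9.
Step 2: By the inverse law of cosines on triangle UEY: cos(∠UEY) = (9² + 9² − 9²) / (2·9·9) = 81/162 = 0.5, so ∠UEY = 60°.

Therefore, the measure of angle ∠UEY = 60°.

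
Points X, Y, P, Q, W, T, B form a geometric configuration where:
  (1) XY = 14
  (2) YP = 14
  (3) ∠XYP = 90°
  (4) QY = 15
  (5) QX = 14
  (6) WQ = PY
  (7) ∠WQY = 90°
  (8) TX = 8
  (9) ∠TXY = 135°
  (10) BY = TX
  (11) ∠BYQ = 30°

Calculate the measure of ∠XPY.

Step 1: By the law of cosines on triangle PYX: PX² = 14² + 14² − 2·14·14·cos(90°) = 392, so PX = 14·√2.
Step 2: By the inverse law of cosines on triangle XPY: cos(∠XPY) = ((14·√2)² + 14² − 14²) / (2·14·√2·14) = 392/554.37 = 0.7071, so ∠XPY = 45°.

Therefore, the measure of angle ∠XPY = 45°.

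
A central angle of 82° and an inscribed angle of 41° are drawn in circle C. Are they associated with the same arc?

By the inscribed angle theorem, if both angles subtend the same arc, the inscribed angle must be half the central angle.
Half of 82° = 41°, which equals the given inscribed angle of 41°.
Therefore, yes, they correspond to the same arc.

Yes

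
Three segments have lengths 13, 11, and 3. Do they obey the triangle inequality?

Sort the sides: 3, 11, 13.
It suffices to check that the sum of the two smallest exceeds the largest:
3 + 11 = 14 > 13. ✓
Yes, a valid triangle can be formed.

Yes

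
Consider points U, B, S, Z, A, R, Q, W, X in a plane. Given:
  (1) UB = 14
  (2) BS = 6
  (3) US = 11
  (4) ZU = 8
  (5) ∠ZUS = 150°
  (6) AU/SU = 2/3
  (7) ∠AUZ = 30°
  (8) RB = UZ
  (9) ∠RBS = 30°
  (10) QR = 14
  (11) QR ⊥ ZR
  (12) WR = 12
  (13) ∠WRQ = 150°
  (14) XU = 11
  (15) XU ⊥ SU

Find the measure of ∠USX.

Step 1: By the law of cosines on triangle SUX: SX² = 11² + 11² − 2·11·11·cos(90°) = 242, so SX = 11·√2.
Step 2: By the inverse law of cosines on triangle USX: cos(∠USX) = (11² + (11·√2)² − 11²) / (2·11·11·√2) = 242/342.24 = 0.7071, so ∠USX = 45°.

Therefore, the measure of angle ∠USX = 45°.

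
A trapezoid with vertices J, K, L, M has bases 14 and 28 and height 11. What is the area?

Area of a trapezoid = (base1 + base2) * height / 2
Area = (14 + 28) * 11 / 2
Area = 42 * 11 / 2
Area = 462 / 2
Area = 231

231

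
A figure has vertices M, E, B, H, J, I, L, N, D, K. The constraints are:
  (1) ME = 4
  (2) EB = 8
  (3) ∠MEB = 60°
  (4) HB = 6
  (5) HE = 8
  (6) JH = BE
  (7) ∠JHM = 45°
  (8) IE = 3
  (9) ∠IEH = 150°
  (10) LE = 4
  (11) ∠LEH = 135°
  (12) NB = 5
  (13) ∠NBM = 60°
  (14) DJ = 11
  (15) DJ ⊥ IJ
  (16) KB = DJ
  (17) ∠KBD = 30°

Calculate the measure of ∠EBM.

Step 1: By the law of cosines on triangle BEM: BM² = 8² + 4² − 2·8·4·cos(60°) = 48, so BM = 4·√3.
Step 2: By the inverse law of cosines on triangle EBM: cos(∠EBM) = (8² + (4·√3)² − 4²) / (2·8·4·√3) = 96/110.85 = 0.866, so ∠EBM = 30°.

Therefore, the measure of angle ∠EBM = 30°.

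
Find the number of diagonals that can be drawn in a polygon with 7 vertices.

Total line segments between 7 vertices = C(7,2) = 21.
Subtract the 7 sides: 21 - 7 = 14 diagonals.

14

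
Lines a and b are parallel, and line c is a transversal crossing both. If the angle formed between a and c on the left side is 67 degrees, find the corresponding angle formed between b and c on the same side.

Corresponding angles are equal: 67 degrees.

67 degrees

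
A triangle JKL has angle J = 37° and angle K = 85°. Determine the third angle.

By the triangle angle sum property, the three interior angles of any triangle add up to 180°.
We know angle J = 37° and angle K = 85°, so their sum is 122°.
Therefore angle L = 180° - 122° = 58°.

58 degrees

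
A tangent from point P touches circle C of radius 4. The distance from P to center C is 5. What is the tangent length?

Let T be the point of tangency. Then CT ⊥ PT (radius ⊥ tangent).
In right triangle CTP: CP² = CT² + PT²
5² = 4² + PT²
PT² = 9, PT = 3

3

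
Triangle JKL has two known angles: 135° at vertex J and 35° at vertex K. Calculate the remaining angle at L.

The interior angles sum to 180°: angle L = 180 - 135 - 35 = 10°.
The triangle is obtuse (angles 135°, 35°, 10°).

10 degrees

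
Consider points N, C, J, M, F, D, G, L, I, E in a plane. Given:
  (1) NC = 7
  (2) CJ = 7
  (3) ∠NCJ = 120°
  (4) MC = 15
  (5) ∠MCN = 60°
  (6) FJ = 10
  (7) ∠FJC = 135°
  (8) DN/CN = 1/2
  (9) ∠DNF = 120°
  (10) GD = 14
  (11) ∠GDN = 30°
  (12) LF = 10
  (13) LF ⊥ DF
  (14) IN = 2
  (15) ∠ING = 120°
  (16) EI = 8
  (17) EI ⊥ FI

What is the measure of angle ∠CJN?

Step 1: By the law of cosines on triangle JCN: JN² = 7² + 7² − 2·7·7·cos(120°) = 147, so JN = 7·√3.
Step 2: By the inverse law of cosines on triangle CJN: cos(∠CJN) = (7² + (7·√3)² − 7²) / (2·7·7·√3) = 147/169.74 = 0.866, so ∠CJN = 30°.

Therefore, the measure of angle ∠CJN = 30°.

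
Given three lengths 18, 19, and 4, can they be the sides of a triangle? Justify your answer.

For three segments to close into a triangle, no single side can be as long as the other two combined.
The longest side is 19, and 4 + 18 = 22 > 19.
A triangle can be formed.

Yes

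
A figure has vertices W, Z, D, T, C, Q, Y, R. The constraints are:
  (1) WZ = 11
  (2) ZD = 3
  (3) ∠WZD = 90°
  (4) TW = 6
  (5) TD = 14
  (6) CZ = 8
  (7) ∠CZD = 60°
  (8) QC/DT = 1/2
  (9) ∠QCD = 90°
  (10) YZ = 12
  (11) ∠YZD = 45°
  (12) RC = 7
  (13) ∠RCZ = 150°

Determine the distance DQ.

From the given relations: QC = 1/2·DT = 1/2·14 = 7.
Step 1: By the law of cosines on triangle CZD: CD² = 8² + 3² − 2·8·3·cos(60°) = 49, so CD = 7.
Step 2: By the law of cosines on triangle DCQ: DQ² = 7² + 7² − 2·7·7·cos(90°) = 98, so DQ = 7·√2.

Therefore, the length of DQ = 7·√2.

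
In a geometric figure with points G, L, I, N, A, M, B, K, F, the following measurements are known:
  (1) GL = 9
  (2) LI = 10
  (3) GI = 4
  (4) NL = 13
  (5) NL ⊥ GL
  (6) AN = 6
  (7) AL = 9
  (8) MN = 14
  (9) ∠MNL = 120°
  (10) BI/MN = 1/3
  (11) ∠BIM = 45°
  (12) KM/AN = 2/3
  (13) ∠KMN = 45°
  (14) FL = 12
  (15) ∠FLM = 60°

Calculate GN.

Step 1: By the law of cosines on triangle GLN: GN² = 9² + 13² − 2·9·13·cos(90°) = 250, so GN = 5·√10.

Therefore, the length of GN = 5·√10.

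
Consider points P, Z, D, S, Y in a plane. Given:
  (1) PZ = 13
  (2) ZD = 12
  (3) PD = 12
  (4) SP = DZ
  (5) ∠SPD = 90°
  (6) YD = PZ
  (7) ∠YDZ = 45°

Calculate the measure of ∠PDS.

From the given relations: SP = DZ = 12.
Step 1: By the law of cosines on triangle DPS: DS² = 12² + 12² − 2·12·12·cos(90°) = 288, so DS = 12·√2.
Step 2: By the inverse law of cosines on triangle PDS: cos(∠PDS) = (12² + (12·√2)² − 12²) / (2·12·12·√2) = 288/407.29 = 0.7071, so ∠PDS = 45°.

Therefore, the measure of angle ∠PDS = 45°.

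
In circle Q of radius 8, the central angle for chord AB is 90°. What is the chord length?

Drop a perpendicular from the center to the chord, bisecting both the chord and the central angle.
Each half-chord = r sin(θ/2) = 8 sin(45°).
The full chord = 2 × 8 × sin(45°) = 8*sqrt(2).

8*sqrt(2)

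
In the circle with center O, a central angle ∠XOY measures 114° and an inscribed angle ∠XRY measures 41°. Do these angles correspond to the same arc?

By the inscribed angle theorem, the inscribed angle for a central angle of 114° should be 114° / 2 = 57°.
The given inscribed angle is 41°, which does not equal 57°.
Therefore, no, they do not correspond to the same arc.

No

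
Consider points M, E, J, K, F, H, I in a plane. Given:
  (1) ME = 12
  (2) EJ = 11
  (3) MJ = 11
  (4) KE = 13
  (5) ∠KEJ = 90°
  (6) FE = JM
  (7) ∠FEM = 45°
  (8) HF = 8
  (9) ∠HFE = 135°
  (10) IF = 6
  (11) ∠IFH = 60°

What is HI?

Step 1: By the law of cosines on triangle HFI: HI² = 8² + 6² − 2·8·6·cos(60°) = 52, so HI = 2·√13.

Therefore, the length of HI = 2·√13.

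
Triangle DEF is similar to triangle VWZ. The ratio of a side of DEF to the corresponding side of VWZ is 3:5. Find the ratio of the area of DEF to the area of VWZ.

Area ratio = (side ratio)^2 = (3/5)^2 = 9:25.

9:25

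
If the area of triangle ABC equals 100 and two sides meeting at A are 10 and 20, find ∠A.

Area = (1/2) * a * b * sin(C)
sin(C) = 2 * Area / (a * b)
sin(C) = 2 * 100 / (10 * 20)
sin(C) = 1
C = arcsin(1) = 90°

90°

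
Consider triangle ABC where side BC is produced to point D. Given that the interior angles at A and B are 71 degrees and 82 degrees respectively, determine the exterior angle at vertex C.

By the exterior angle theorem, an exterior angle of a triangle equals the sum of the two remote interior angles.
Exterior angle = angle A + angle B
Exterior angle = 71 + 82 = 153 degrees

153 degrees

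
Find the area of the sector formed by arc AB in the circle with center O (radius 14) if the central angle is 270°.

The full circle has area πr² = π(14)² = 196*pi.
The sector covers 270° out of 360°, a fraction of 3/4.
Sector area = 196*pi × 3/4 = 147*pi.

147*pi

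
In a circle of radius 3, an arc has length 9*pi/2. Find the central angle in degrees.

The full circumference is 2πr = 6*pi.
The arc is 9*pi/2 / 6*pi = 3/4 of the full circle.
So the central angle = 3/4 × 360° = 270°.

270°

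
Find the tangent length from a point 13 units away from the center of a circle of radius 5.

tangent = √(d² - r²) = √(13² - 5²) = √(169 - 25) = √144 = 12

12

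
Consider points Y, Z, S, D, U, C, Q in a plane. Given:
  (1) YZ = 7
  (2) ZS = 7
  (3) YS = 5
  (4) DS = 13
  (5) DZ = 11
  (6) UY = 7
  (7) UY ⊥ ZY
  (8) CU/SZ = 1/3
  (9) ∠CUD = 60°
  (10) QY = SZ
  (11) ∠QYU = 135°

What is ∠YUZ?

Step 1: By the law of cosines on triangle UYZ: UZ² = 7² + 7² − 2·7·7·cos(90°) = 98, so UZ = 7·√2.
Step 2: By the inverse law of cosines on triangle YUZ: cos(∠YUZ) = (7² + (7·√2)² − 7²) / (2·7·7·√2) = 98/138.59 = 0.7071, so ∠YUZ = 45°.

Therefore, the measure of angle ∠YUZ = 45°.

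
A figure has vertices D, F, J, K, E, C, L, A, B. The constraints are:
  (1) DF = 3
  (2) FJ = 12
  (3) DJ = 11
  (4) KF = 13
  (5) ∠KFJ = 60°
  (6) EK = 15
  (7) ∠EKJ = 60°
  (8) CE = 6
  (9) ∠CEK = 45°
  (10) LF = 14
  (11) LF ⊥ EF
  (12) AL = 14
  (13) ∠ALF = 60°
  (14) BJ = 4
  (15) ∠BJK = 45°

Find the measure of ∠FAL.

Step 1: By the law of cosines on triangle ALF: AF² = 14² + 14² − 2·14·14·cos(60°) = 196, so AF = 14.
Step 2: By the inverse law of cosines on triangle FAL: cos(∠FAL) = (14² + 14² − 14²) / (2·14·14) = 196/392 = 0.5, so ∠FAL = 60°.

Therefore, the measure of angle ∠FAL = 60°.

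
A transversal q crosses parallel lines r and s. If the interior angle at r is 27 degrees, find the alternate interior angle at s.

Alternate interior angles formed by parallel lines and a transversal are equal.
The given angle is 27 degrees.
The alternate interior angle = 27 degrees.

27 degrees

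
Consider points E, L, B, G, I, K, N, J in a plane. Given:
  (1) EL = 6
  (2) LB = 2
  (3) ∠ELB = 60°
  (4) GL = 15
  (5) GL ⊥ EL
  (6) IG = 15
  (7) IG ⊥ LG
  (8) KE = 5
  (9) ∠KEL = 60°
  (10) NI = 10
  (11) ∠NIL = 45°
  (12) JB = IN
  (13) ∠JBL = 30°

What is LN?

Step 1: By the law of cosines on triangle LGI: LI² = 15² + 15² − 2·15·15·cos(90°) = 450, so LI = 15·√2.
Step 2: By the law of cosines on triangle LIN: LN² = (15·√2)² + 10² − 2·15·√2·10·cos(45°) = 250, so LN = 5·√10.

Therefore, the length of LN = 5·√10.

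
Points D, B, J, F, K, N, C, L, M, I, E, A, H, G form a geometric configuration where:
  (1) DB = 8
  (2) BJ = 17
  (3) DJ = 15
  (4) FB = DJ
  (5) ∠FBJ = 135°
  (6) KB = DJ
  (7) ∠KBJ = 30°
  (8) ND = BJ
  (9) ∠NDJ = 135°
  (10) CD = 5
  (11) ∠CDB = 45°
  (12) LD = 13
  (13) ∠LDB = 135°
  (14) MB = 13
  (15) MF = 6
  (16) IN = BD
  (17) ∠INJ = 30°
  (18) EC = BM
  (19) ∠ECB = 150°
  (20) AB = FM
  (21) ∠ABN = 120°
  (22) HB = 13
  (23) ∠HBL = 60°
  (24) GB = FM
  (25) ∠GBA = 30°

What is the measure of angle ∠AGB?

From the given relations: GB = FM = 6; AB = FM = 6.
Step 1: By the law of cosines on triangle GBA: GA² = 6² + 6² − 2·6·6·cos(30°) = 9.65, so GA ≈ 3.11.
Step 2: By the inverse law of cosines on triangle AGB: cos(∠AGB) = (3.11² + 6² − 6²) / (2·3.11·6) = 9.65/37.27 = 0.2588, so ∠AGB = 75°.

Therefore, the measure of angle ∠AGB = 75°.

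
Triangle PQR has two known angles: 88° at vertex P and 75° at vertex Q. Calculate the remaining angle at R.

The interior angles sum to 180°: angle R = 180 - 88 - 75 = 17°.
The triangle is acute (angles 88°, 75°, 17°).

17 degrees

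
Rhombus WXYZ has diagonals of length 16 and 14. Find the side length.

The diagonals of a rhombus bisect each other at right angles.
Half-diagonals: 16/2 = 8 and 14/2 = 7
side = sqrt(8^2 + 7^2)
side = sqrt(64 + 49)
side = sqrt(113)

sqrt(113)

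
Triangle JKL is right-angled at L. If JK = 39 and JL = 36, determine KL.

KL = sqrt(39^2 - 36^2) = sqrt(225) = 15

15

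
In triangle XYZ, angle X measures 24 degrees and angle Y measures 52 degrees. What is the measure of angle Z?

By the triangle angle sum property, the three interior angles of any triangle add up to 180°.
We know angle X = 24° and angle Y = 52°, so their sum is 76°.
Therefore angle Z = 180° - 76° = 104°.

104 degrees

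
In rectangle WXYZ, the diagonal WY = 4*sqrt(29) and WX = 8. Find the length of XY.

Using the Pythagorean theorem: d^2 = a^2 + b^2
b^2 = d^2 - a^2
b^2 = 464 - 64
b^2 = 400
b = sqrt(400) = 20

20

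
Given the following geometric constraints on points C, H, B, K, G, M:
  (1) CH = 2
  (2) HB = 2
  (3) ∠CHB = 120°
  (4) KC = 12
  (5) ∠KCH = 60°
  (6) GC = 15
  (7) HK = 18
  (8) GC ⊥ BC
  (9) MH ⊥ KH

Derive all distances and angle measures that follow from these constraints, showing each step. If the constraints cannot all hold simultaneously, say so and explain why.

These constraints are not satisfiable: by the triangle inequality in triangle CHK, (1) CH = 2 and (4) KC = 12 force HK ≤ 2 + 12 = 14, but (7) says HK = 18. No planar figure meets all of them, so nothing further can be derived.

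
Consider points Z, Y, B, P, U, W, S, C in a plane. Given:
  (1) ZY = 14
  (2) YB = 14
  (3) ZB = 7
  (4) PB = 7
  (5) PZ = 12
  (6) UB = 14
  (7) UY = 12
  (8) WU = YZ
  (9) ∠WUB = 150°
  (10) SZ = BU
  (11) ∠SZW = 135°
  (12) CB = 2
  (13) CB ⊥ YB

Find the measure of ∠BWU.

From the given relations: WU = YZ = 14.
Step 1: By the law of cosines on triangle WUB: WB² = 14² + 14² − 2·14·14·cos(150°) = 731.48, so WB ≈ 27.05.
Step 2: By the inverse law of cosines on triangle BWU: cos(∠BWU) = (27.05² + 14² − 14²) / (2·27.05·14) = 731.48/757.29 = 0.9659, so ∠BWU = 15°.

Therefore, the measure of angle ∠BWU = 15°.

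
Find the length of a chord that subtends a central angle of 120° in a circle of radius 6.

Chord = 2(6) sin(60°) = 6*sqrt(3)

6*sqrt(3)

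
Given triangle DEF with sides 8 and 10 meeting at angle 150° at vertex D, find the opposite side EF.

Law of cosines: EF^2 = 8^2 + 10^2 - 2(8)(10)cos(150°) = 80*sqrt(3) + 164, so EF = 2*sqrt(20*sqrt(3) + 41).

2*sqrt(20*sqrt(3) + 41)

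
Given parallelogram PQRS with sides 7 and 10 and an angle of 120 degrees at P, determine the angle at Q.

Opposite sides of a parallelogram are parallel, so consecutive angles form co-interior angles on a transversal.
Co-interior angles sum to 180°, giving angle Q = 180 - 120 = 60 degrees.

60 degrees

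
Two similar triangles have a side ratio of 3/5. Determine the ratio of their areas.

Area ratio = (side ratio)^2 = (3/5)^2 = 9:25.

9:25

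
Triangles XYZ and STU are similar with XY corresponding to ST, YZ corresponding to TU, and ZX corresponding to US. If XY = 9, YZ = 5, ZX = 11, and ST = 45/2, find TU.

Similar triangles have proportional sides. Setting up the proportion:
ST / XY = TU / YZ
45/2 / 9 = TU / 5
TU = 5 * 45/2 / 9 = 25/2.

25/2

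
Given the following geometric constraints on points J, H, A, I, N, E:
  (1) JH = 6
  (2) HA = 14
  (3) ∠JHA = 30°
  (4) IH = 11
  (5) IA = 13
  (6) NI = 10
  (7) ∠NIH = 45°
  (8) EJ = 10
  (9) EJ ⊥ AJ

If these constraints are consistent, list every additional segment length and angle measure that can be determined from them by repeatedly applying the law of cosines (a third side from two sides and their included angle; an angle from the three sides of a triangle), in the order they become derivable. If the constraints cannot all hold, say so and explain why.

The constraints are consistent. Derivable facts, in order:
After 1 step:
- HN ≈ 8.09
- JA ≈ 9.3
- ∠AHI = 61.28°
- ∠AIH = 70.81°
- ∠HAI = 47.91°
After 2 steps:
- AE ≈ 13.66
- ∠AJH = 131.18°
- ∠HAJ = 18.82°
- ∠HNI = 74.06°
- ∠IHN = 60.94°
After 3 steps:
- ∠AEJ = 42.93°
- ∠EAJ = 47.07°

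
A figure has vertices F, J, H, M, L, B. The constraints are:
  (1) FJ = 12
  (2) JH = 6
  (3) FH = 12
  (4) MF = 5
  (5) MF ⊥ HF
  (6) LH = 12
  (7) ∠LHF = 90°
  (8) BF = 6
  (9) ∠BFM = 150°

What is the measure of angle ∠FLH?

Step 1: By the law of cosines on triangle LHF: LF² = 12² + 12² − 2·12·12·cos(90°) = 288, so LF = 12·√2.
Step 2: By the inverse law of cosines on triangle FLH: cos(∠FLH) = ((12·√2)² + 12² − 12²) / (2·12·√2·12) = 288/407.29 = 0.7071, so ∠FLH = 45°.

Therefore, the measure of angle ∠FLH = 45°.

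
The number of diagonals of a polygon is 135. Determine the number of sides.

Using d = n(n - 3)/2, we solve 135 = n(n - 3)/2.
So n(n - 3) = 270.
Testing n = 18: 18 * 15 = 270 = 270. Correct.
The polygon has 18 sides.

18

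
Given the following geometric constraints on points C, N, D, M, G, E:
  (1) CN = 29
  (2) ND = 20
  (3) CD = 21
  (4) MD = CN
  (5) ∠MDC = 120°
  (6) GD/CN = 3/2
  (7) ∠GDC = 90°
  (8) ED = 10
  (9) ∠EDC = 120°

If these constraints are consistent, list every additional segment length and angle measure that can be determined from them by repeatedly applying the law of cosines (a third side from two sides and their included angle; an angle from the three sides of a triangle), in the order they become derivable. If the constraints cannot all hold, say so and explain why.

The constraints are consistent. Derivable facts, in order:
After 1 step:
- CE ≈ 27.4
- CG ≈ 48.3
- CM ≈ 43.49
- ∠CDN = 90°
- ∠CND = 46.4°
- ∠DCN = 43.6°
After 2 steps:
- ∠CED = 41.58°
- ∠CGD = 25.77°
- ∠CMD = 24.72°
- ∠DCE = 18.42°
- ∠DCG = 64.23°
- ∠DCM = 35.28°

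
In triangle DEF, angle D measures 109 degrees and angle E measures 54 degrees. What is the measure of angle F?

The interior angles sum to 180°: angle F = 180 - 109 - 54 = 17°.
The triangle is obtuse (angles 109°, 54°, 17°).

17 degrees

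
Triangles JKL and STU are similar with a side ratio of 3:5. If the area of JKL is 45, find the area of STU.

Area ratio = (3/5)^2 = 9/25. Area of STU = 45 * 25/9 = 125.

125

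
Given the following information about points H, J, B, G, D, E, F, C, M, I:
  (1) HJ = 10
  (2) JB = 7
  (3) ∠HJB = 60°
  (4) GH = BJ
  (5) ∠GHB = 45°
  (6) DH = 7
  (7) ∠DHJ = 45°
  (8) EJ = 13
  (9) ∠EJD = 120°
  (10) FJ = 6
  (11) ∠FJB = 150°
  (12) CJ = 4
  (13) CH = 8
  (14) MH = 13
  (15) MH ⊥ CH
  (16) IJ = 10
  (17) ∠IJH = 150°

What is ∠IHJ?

Step 1: By the law of cosines on triangle HJI: HI² = 10² + 10² − 2·10·10·cos(150°) = 373.21, so HI ≈ 19.32.
Step 2: By the inverse law of cosines on triangle IHJ: cos(∠IHJ) = (19.32² + 10² − 10²) / (2·19.32·10) = 373.21/386.37 = 0.9659, so ∠IHJ = 15°.

Therefore, the measure of angle ∠IHJ = 15°.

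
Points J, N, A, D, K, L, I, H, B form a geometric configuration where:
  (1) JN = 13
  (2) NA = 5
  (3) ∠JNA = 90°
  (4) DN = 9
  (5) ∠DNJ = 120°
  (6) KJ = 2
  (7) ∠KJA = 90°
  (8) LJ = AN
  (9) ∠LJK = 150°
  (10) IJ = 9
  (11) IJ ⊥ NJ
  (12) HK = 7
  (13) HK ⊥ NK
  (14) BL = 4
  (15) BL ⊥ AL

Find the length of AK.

Step 1: By the law of cosines on triangle JNA: JA² = 13² + 5² − 2·13·5·cos(90°) = 194, so JA = √194.
Step 2: By the law of cosines on triangle AJK: AK² = √194² + 2² − 2·√194·2·cos(90°) = 198, so AK = 3·√22.

Therefore, the length of AK = 3·√22.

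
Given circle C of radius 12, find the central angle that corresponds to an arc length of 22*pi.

Arc length L = 2πr × θ/360, so θ = 360L / (2πr).
θ = 360 × 22*pi / (2π × 12)
θ = 330°
θ = 330°

330°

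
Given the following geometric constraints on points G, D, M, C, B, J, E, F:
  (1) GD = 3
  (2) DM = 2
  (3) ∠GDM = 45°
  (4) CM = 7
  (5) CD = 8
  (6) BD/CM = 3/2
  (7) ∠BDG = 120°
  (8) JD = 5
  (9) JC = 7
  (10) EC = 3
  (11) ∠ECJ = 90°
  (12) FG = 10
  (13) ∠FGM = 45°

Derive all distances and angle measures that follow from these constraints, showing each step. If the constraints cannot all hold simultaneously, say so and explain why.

The constraints are consistent.

From the given relations:
  BD = 3/2·CM = 3/2·7 ≈ 10.5

Step 1: From GD = 3, DM = 2, and ∠GDM = 45°, by the law of cosines:
  GM² = GD² + DM² - 2·GD·DM·cos(45°) = 9 + 4 - 8.485 = 4.515
  GM ≈ 2.12

Step 2: From GD = 3, DB = 10.5, and ∠GDB = 120°, by the law of cosines:
  GB² = GD² + DB² - 2·GD·DB·cos(120°) = 9 + 110.2 + 31.5 = 150.8
  GB ≈ 12.28

Step 3: From JC = 7, CE = 3, and ∠JCE = 90°, by the law of cosines:
  JE² = JC² + CE² - 2·JC·CE·cos(90°) = 49 + 9 - 0 = 58
  JE = √58

Step 4: From DC = 8, DJ = 5, CJ = 7, by the inverse law of cosines:
  cos(∠CDJ) = (DC² + DJ² - CJ²) / (2·DC·DJ)
  ∠CDJ = 60°

Step 5: From DC = 8, DM = 2, CM = 7, by the inverse law of cosines:
  cos(∠CDM) = (DC² + DM² - CM²) / (2·DC·DM)
  ∠CDM = 53.58°

Step 6: From MC = 7, MD = 2, CD = 8, by the inverse law of cosines:
  cos(∠CMD) = (MC² + MD² - CD²) / (2·MC·MD)
  ∠CMD = 113.13°

Step 7: From CD = 8, CJ = 7, DJ = 5, by the inverse law of cosines:
  cos(∠DCJ) = (CD² + CJ² - DJ²) / (2·CD·CJ)
  ∠DCJ = 38.21°

Step 8: From CD = 8, CM = 7, DM = 2, by the inverse law of cosines:
  cos(∠DCM) = (CD² + CM² - DM²) / (2·CD·CM)
  ∠DCM = 13.29°

Step 9: From JC = 7, JD = 5, CD = 8, by the inverse law of cosines:
  cos(∠CJD) = (JC² + JD² - CD²) / (2·JC·JD)
  ∠CJD = 81.79°

Step 10: From MG = 2.12, GF = 10, and ∠MGF = 45°, by the law of cosines:
  MF² = MG² + GF² - 2·MG·GF·cos(45°) = 4.515 + 100 - 30.05 = 74.47
  MF ≈ 8.63

Step 11: From GB = 12.28, GD = 3, BD = 10.5, by the inverse law of cosines:
  cos(∠BGD) = (GB² + GD² - BD²) / (2·GB·GD)
  ∠BGD = 47.78°

Step 12: From GD = 3, GM = 2.12, DM = 2, by the inverse law of cosines:
  cos(∠DGM) = (GD² + GM² - DM²) / (2·GD·GM)
  ∠DGM = 41.73°

Step 13: From MD = 2, MG = 2.12, DG = 3, by the inverse law of cosines:
  cos(∠DMG) = (MD² + MG² - DG²) / (2·MD·MG)
  ∠DMG = 93.27°

Step 14: From BD = 10.5, BG = 12.28, DG = 3, by the inverse law of cosines:
  cos(∠DBG) = (BD² + BG² - DG²) / (2·BD·BG)
  ∠DBG = 12.22°

Step 15: From JC = 7, JE = √58, CE = 3, by the inverse law of cosines:
  cos(∠CJE) = (JC² + JE² - CE²) / (2·JC·JE)
  ∠CJE = 23.2°

Step 16: From EC = 3, EJ = √58, CJ = 7, by the inverse law of cosines:
  cos(∠CEJ) = (EC² + EJ² - CJ²) / (2·EC·EJ)
  ∠CEJ = 66.8°

Step 17: From MF = 8.63, MG = 2.12, FG = 10, by the inverse law of cosines:
  cos(∠FMG) = (MF² + MG² - FG²) / (2·MF·MG)
  ∠FMG = 124.97°

Step 18: From FG = 10, FM = 8.63, GM = 2.12, by the inverse law of cosines:
  cos(∠GFM) = (FG² + FM² - GM²) / (2·FG·FM)
  ∠GFM = 10.03°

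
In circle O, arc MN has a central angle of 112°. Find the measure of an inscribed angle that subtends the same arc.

By the inscribed angle theorem, the inscribed angle is half the central angle.
Inscribed angle = 112° / 2 = 56°

56°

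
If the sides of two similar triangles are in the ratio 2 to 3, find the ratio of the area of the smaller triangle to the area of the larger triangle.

The ratio of areas of similar triangles equals the square of the side ratio.
Side ratio = 2:3
Area ratio = (2/3)^2 = 4/9 = 4:9

4:9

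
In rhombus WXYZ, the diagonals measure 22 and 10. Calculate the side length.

In a rhombus, the diagonals bisect each other perpendicularly, creating four congruent right triangles.
Each triangle has legs 11 (half of 22) and 5 (half of 10).
The hypotenuse of each right triangle is a side of the rhombus:
side = sqrt(11^2 + 5^2) = sqrt(146)

sqrt(146)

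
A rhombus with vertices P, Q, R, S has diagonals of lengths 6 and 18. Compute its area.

Area of a rhombus = (d1 * d2) / 2
Area = (6 * 18) / 2
Area = 108 / 2
Area = 54

54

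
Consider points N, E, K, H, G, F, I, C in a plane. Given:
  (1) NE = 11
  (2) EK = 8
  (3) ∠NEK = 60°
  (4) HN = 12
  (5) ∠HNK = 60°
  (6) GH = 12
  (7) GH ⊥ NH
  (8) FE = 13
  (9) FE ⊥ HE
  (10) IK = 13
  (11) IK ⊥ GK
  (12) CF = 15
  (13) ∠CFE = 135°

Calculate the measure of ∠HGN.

Step 1: By the law of cosines on triangle GHN: GN² = 12² + 12² − 2·12·12·cos(90°) = 288, so GN = 12·√2.
Step 2: By the inverse law of cosines on triangle HGN: cos(∠HGN) = (12² + (12·√2)² − 12²) / (2·12·12·√2) = 288/407.29 = 0.7071, so ∠HGN = 45°.

Therefore, the measure of angle ∠HGN = 45°.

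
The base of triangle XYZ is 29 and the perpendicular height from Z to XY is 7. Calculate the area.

Area = (1/2) * base * height
Area = (1/2) * 29 * 7
Area = 203/2

203/2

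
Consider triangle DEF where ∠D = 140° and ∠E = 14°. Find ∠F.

angle F = 180 - 140 - 14 = 26 degrees.

26 degrees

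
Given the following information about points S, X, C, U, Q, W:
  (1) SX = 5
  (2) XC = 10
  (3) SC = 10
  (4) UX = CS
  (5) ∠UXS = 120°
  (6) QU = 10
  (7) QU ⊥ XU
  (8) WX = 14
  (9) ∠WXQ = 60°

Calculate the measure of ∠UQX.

From the given relations: UX = CS = 10.
Step 1: By the law of cosines on triangle QUX: QX² = 10² + 10² − 2·10·10·cos(90°) = 200, so QX = 10·√2.
Step 2: By the inverse law of cosines on triangle UQX: cos(∠UQX) = (10² + (10·√2)² − 10²) / (2·10·10·√2) = 200/282.84 = 0.7071, so ∠UQX = 45°.

Therefore, the measure of angle ∠UQX = 45°.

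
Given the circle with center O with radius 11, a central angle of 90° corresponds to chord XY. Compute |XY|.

Chord = 2(11) sin(45°) = 11*sqrt(2)

11*sqrt(2)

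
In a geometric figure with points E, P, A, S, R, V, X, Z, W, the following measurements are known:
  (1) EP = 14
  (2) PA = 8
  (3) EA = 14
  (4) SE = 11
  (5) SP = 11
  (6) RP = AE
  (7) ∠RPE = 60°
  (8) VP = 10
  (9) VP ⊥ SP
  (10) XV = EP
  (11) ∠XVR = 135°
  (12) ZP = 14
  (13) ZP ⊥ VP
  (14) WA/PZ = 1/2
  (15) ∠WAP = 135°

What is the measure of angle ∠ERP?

From the given relations: RP = AE = 14.
Step 1: By the law of cosines on triangle RPE: RE² = 14² + 14² − 2·14·14·cos(60°) = 196, so RE = 14.
Step 2: By the inverse law of cosines on triangle ERP: cos(∠ERP) = (14² + 14² − 14²) / (2·14·14) = 196/392 = 0.5, so ∠ERP = 60°.

Therefore, the measure of angle ∠ERP = 60°.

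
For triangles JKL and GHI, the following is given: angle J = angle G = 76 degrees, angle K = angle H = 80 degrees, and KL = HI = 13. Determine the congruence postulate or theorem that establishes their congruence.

The given information matches AAS: Two pairs of corresponding angles and a non-included side are equal (Angle-Angle-Side).

AAS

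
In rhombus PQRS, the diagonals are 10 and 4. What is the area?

Area of a rhombus = (d1 * d2) / 2
Area = (10 * 4) / 2
Area = 40 / 2
Area = 20

20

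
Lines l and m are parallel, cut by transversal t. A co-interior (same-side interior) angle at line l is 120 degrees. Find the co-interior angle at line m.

Co-interior angles sum to 180: 180 - 120 = 60 degrees.

60 degrees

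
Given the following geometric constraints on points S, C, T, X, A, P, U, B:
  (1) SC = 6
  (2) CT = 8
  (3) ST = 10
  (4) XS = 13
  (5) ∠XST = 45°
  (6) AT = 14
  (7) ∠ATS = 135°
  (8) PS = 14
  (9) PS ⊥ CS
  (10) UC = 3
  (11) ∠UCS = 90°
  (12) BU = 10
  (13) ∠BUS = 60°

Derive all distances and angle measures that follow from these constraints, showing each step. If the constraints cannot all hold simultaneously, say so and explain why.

The constraints are consistent.

Step 1: From ST = 10, TA = 14, and ∠STA = 135°, by the law of cosines:
  SA² = ST² + TA² - 2·ST·TA·cos(135°) = 100 + 196 + 198 = 494
  SA ≈ 22.23

Step 2: From SC = 6, CU = 3, and ∠SCU = 90°, by the law of cosines:
  SU² = SC² + CU² - 2·SC·CU·cos(90°) = 36 + 9 - 0 = 45
  SU = 3·√5

Step 3: From CS = 6, SP = 14, and ∠CSP = 90°, by the law of cosines:
  CP² = CS² + SP² - 2·CS·SP·cos(90°) = 36 + 196 - 0 = 232
  CP = 2·√58

Step 4: From TS = 10, SX = 13, and ∠TSX = 45°, by the law of cosines:
  TX² = TS² + SX² - 2·TS·SX·cos(45°) = 100 + 169 - 183.8 = 85.15
  TX ≈ 9.23

Step 5: From SC = 6, ST = 10, CT = 8, by the inverse law of cosines:
  cos(∠CST) = (SC² + ST² - CT²) / (2·SC·ST)
  ∠CST = 53.13°

Step 6: From CS = 6, CT = 8, ST = 10, by the inverse law of cosines:
  cos(∠SCT) = (CS² + CT² - ST²) / (2·CS·CT)
  ∠SCT = 90°

Step 7: From TC = 8, TS = 10, CS = 6, by the inverse law of cosines:
  cos(∠CTS) = (TC² + TS² - CS²) / (2·TC·TS)
  ∠CTS = 36.87°

Step 8: From SU = 3·√5, UB = 10, and ∠SUB = 60°, by the law of cosines:
  SB² = SU² + UB² - 2·SU·UB·cos(60°) = 45 + 100 - 67.08 = 77.92
  SB ≈ 8.83

Step 9: From SA = 22.23, ST = 10, AT = 14, by the inverse law of cosines:
  cos(∠AST) = (SA² + ST² - AT²) / (2·SA·ST)
  ∠AST = 26.45°

Step 10: From SC = 6, SU = 3·√5, CU = 3, by the inverse law of cosines:
  cos(∠CSU) = (SC² + SU² - CU²) / (2·SC·SU)
  ∠CSU = 26.57°

Step 11: From CP = 2·√58, CS = 6, PS = 14, by the inverse law of cosines:
  cos(∠PCS) = (CP² + CS² - PS²) / (2·CP·CS)
  ∠PCS = 66.8°

Step 12: From TS = 10, TX = 9.23, SX = 13, by the inverse law of cosines:
  cos(∠STX) = (TS² + TX² - SX²) / (2·TS·TX)
  ∠STX = 84.98°

Step 13: From XS = 13, XT = 9.23, ST = 10, by the inverse law of cosines:
  cos(∠SXT) = (XS² + XT² - ST²) / (2·XS·XT)
  ∠SXT = 50.02°

Step 14: From AS = 22.23, AT = 14, ST = 10, by the inverse law of cosines:
  cos(∠SAT) = (AS² + AT² - ST²) / (2·AS·AT)
  ∠SAT = 18.55°

Step 15: From PC = 2·√58, PS = 14, CS = 6, by the inverse law of cosines:
  cos(∠CPS) = (PC² + PS² - CS²) / (2·PC·PS)
  ∠CPS = 23.2°

Step 16: From UC = 3, US = 3·√5, CS = 6, by the inverse law of cosines:
  cos(∠CUS) = (UC² + US² - CS²) / (2·UC·US)
  ∠CUS = 63.43°

Step 17: From SB = 8.83, SU = 3·√5, BU = 10, by the inverse law of cosines:
  cos(∠BSU) = (SB² + SU² - BU²) / (2·SB·SU)
  ∠BSU = 78.84°

Step 18: From BS = 8.83, BU = 10, SU = 3·√5, by the inverse law of cosines:
  cos(∠SBU) = (BS² + BU² - SU²) / (2·BS·BU)
  ∠SBU = 41.16°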